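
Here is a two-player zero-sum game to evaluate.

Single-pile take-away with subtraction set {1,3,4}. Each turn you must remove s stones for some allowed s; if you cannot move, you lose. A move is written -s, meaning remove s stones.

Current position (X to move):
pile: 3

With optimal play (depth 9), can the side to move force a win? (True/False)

X winning at [3]: True

ply 1, X at 3 | -1=+1→2*; -3=+1→0
ply 2, O at 2 | -1=-1→1*
ply 3, X at 1 | -1=+1→0*
ply 4: 0 is terminal -1 (O); from 3 depth 9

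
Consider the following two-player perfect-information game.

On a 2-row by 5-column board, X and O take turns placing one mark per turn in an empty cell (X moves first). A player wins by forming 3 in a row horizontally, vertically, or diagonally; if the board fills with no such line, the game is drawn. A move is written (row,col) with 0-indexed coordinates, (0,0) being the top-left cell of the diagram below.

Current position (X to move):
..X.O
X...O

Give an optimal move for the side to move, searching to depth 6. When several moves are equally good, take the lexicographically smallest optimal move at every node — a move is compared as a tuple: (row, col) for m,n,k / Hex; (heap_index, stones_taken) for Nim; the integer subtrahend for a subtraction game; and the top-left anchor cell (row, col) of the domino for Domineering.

ply 1, X at ..X.O/X...O | (0,0)=+0→X.X.O/X...O; (0,1)=+1→.XX.O/X...O*; (0,3)=+0→..XXO/X...O; (1,1)=+0→..X.O/XX..O; (1,2)=+1→..X.O/X.X.O; (1,3)=+0→..X.O/X..XO
ply 2, O at .XX.O/X...O | (0,0)=-1→OXX.O/X...O*; (0,3)=-1→.XXOO/X...O; (1,1)=-1→.XX.O/XO..O; (1,2)=-1→.XX.O/X.O.O; (1,3)=-1→.XX.O/X..OO
ply 3, X at OXX.O/X...O | (0,3)=+1→OXXXO/X...O*; (1,1)=+1→OXX.O/XX..O; (1,2)=+1→OXX.O/X.X.O; (1,3)=+0→OXX.O/X..XO
ply 4: OXXXO/X...O is terminal -1 (O); from ..X.O/X...O depth 6

X's best at [..X.O/X...O]: (0,1)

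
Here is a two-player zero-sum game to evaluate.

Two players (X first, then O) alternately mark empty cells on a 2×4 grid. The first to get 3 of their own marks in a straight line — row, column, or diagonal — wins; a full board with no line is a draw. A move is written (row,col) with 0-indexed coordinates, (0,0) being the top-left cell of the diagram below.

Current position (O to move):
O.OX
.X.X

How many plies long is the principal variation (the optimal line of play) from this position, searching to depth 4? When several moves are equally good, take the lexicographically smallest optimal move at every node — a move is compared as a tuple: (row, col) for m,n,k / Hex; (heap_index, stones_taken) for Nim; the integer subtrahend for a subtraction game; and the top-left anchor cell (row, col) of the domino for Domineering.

PV length from [O.OX/.X.X]: 1 ply

[O.OX/.X.X] O move#1: (0,1):+1/OOOX/.X.X*, (1,0):-1/O.OX/OX.X, (1,2):+0/O.OX/.XOX
[OOOX/.X.X] end (terminal -1, X#2); searched O.OX/.X.X to 4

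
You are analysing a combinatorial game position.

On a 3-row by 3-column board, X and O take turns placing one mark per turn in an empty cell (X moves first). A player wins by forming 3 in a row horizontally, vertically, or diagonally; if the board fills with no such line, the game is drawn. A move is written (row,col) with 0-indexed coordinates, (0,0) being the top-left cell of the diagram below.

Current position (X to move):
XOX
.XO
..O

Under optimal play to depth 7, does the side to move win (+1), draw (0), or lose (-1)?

value(XOX/.XO/..O, X) = +1

p1 X@[XOX/.XO/..O]: (1,0)[XOX/XXO/..O]+0 (2,0)[XOX/.XO/X.O]+1* (2,1)[XOX/.XO/.XO]+0
p2 O@[XOX/.XO/X.O] terminal -1; root [XOX/.XO/..O] d7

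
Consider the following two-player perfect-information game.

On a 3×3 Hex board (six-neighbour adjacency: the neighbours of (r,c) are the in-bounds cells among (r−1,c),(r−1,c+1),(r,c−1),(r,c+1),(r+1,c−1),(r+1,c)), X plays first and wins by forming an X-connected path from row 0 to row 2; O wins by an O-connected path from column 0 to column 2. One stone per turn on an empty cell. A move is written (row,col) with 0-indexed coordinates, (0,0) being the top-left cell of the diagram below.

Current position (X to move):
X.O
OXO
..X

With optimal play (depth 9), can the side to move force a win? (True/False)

X winning at [X.O/OXO/..X]: True

[X.O/OXO/..X] X move#1: (0,1):+1/XXO/OXO/..X*, (2,0):-1/X.O/OXO/X.X, (2,1):-1/X.O/OXO/.XX
[XXO/OXO/..X] O move#2: (2,0):-1/XXO/OXO/O.X*, (2,1):-1/XXO/OXO/.OX
[XXO/OXO/O.X] X move#3: (2,1):+1/XXO/OXO/OXX*
[XXO/OXO/OXX] end (terminal -1, O#4); searched X.O/OXO/..X to 9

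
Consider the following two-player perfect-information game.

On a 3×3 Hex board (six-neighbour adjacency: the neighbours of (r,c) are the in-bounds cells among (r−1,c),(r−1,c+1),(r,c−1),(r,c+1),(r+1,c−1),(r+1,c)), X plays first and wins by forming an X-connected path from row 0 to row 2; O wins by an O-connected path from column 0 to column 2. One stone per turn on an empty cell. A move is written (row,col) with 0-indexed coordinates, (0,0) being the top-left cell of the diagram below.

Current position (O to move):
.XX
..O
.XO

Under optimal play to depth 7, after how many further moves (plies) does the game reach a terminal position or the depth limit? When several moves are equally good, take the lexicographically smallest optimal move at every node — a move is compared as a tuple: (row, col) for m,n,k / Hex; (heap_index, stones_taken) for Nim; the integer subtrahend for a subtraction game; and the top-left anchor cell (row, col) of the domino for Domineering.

ply 1, O at .XX/..O/.XO | (0,0)=-1→OXX/..O/.XO; (1,0)=-1→.XX/O.O/.XO; (1,1)=+1→.XX/.OO/.XO*; (2,0)=-1→.XX/..O/OXO
ply 2, X at .XX/.OO/.XO | (0,0)=-1→XXX/.OO/.XO*; (1,0)=-1→.XX/XOO/.XO; (2,0)=-1→.XX/.OO/XXO
ply 3, O at XXX/.OO/.XO | (1,0)=+1→XXX/OOO/.XO*; (2,0)=+1→XXX/.OO/OXO
ply 4: XXX/OOO/.XO is terminal -1 (X); from .XX/..O/.XO depth 7

PV length from [.XX/..O/.XO]: 3 plies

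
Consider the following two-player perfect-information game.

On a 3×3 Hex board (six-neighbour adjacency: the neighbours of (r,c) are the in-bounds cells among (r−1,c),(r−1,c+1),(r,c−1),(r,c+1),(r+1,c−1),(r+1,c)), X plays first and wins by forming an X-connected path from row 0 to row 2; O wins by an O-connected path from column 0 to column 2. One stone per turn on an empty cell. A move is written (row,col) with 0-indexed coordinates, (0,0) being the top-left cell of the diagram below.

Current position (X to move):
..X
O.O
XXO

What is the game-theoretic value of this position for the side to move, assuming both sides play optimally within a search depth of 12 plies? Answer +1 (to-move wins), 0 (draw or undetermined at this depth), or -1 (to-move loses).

[..X/O.O/XXO] X move#1: (0,0):-1/X.X/O.O/XXO, (0,1):-1/.XX/O.O/XXO, (1,1):+1/..X/OXO/XXO*
[..X/OXO/XXO] end (terminal -1, O#2); searched ..X/O.O/XXO to 12

value(..X/O.O/XXO, X) = +1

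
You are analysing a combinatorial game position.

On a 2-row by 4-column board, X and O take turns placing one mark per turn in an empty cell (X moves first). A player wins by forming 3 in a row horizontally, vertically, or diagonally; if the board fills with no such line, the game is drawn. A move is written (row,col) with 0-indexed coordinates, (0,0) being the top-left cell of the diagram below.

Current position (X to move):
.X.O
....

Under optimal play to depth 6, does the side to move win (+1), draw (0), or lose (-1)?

value(.X.O/...., X) = 0

ply 1, X at .X.O/.... | (0,0)=+0→XX.O/....*; (0,2)=+0→.XXO/....; (1,0)=+0→.X.O/X...; (1,1)=+0→.X.O/.X..; (1,2)=+0→.X.O/..X.; (1,3)=+0→.X.O/...X
ply 2, O at XX.O/.... | (0,2)=+0→XXOO/....*; (1,0)=-1→XX.O/O...; (1,1)=-1→XX.O/.O..; (1,2)=-1→XX.O/..O.; (1,3)=-1→XX.O/...O
ply 3, X at XXOO/.... | (1,0)=+0→XXOO/X...*; (1,1)=+0→XXOO/.X..; (1,2)=+0→XXOO/..X.; (1,3)=+0→XXOO/...X
ply 4, O at XXOO/X... | (1,1)=+0→XXOO/XO..*; (1,2)=+0→XXOO/X.O.; (1,3)=+0→XXOO/X..O
ply 5, X at XXOO/XO.. | (1,2)=+0→XXOO/XOX.*; (1,3)=+0→XXOO/XO.X
ply 6, O at XXOO/XOX. | (1,3)=+0→XXOO/XOXO*
ply 7: XXOO/XOXO is terminal +0 (X); from .X.O/.... depth 6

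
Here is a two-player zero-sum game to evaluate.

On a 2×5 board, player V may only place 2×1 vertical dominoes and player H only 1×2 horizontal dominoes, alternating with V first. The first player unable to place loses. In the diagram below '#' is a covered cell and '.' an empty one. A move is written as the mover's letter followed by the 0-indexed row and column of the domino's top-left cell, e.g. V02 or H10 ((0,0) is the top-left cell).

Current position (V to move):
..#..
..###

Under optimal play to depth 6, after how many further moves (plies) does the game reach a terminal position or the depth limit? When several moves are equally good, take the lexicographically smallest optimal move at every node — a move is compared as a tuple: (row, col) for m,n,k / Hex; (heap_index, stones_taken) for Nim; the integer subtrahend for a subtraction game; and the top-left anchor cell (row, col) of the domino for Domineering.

ply 1, V at ..#../..### | V00=+1→#.#../#.###*; V01=+1→.##../.####
ply 2, H at #.#../#.### | H03=-1→#.###/#.###*
ply 3, V at #.###/#.### | V01=+1→#####/#####*
ply 4: #####/##### is terminal -1 (H); from ..#../..### depth 6

PV length from [..#../..###]: 3 plies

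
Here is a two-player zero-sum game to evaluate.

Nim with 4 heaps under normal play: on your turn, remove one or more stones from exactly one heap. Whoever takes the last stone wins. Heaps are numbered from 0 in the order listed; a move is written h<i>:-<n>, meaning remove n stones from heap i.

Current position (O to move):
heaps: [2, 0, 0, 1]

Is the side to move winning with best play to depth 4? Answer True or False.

p1 O@[(2,0,0,1)]: h0:-1[(1,0,0,1)]+1* h0:-2[(0,0,0,1)]-1 h3:-1[(2,0,0,0)]-1
p2 X@[(1,0,0,1)]: h0:-1[(0,0,0,1)]-1* h3:-1[(1,0,0,0)]-1
p3 O@[(0,0,0,1)]: h3:-1[(0,0,0,0)]+1*
p4 X@[(0,0,0,0)] terminal -1; root [(2,0,0,1)] d4

O winning at [(2,0,0,1)]: True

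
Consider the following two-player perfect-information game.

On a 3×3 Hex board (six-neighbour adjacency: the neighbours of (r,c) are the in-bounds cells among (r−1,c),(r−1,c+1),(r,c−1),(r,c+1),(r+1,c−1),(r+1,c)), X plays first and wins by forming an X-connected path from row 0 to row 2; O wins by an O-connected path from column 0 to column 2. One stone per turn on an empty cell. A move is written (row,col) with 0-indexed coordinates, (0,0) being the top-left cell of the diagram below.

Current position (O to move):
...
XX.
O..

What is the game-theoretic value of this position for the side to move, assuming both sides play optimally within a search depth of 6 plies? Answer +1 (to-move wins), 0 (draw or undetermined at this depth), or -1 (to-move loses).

[.../XX./O..] O move#1: (0,0):-1/O../XX./O.., (0,1):-1/.O./XX./O.., (0,2):-1/..O/XX./O.., (1,2):-1/.../XXO/O.., (2,1):+1/.../XX./OO.*, (2,2):-1/.../XX./O.O
[.../XX./OO.] X move#2: (0,0):-1/X../XX./OO.*, (0,1):-1/.X./XX./OO., (0,2):-1/..X/XX./OO., (1,2):-1/.../XXX/OO., (2,2):-1/.../XX./OOX
[X../XX./OO.] O move#3: (0,1):+1/XO./XX./OO.*, (0,2):+1/X.O/XX./OO., (1,2):+1/X../XXO/OO., (2,2):+1/X../XX./OOO
[XO./XX./OO.] X move#4: (0,2):-1/XOX/XX./OO.*, (1,2):-1/XO./XXX/OO., (2,2):-1/XO./XX./OOX
[XOX/XX./OO.] O move#5: (1,2):+1/XOX/XXO/OO.*, (2,2):+1/XOX/XX./OOO
[XOX/XXO/OO.] end (terminal -1, X#6); searched .../XX./O.. to 6

value(.../XX./O.., O) = +1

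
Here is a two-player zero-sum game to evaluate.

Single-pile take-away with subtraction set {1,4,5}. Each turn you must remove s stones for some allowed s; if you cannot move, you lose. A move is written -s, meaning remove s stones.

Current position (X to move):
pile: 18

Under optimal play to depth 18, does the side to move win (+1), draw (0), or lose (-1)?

value(18, X) = -1

[18] X move#1: -1:-1/17*, -4:-1/14, -5:-1/13
[17] O move#2: -1:+1/16*, -4:-1/13, -5:-1/12
[16] X move#3: -1:-1/15*, -4:-1/12, -5:-1/11
[15] O move#4: -1:-1/14, -4:-1/11, -5:+1/10*
[10] X move#5: -1:-1/9*, -4:-1/6, -5:-1/5
[9] O move#6: -1:+1/8*, -4:-1/5, -5:-1/4
[8] X move#7: -1:-1/7*, -4:-1/4, -5:-1/3
[7] O move#8: -1:-1/6, -4:-1/3, -5:+1/2*
[2] X move#9: -1:-1/1*
[1] O move#10: -1:+1/0*
[0] end (terminal -1, X#11); searched 18 to 18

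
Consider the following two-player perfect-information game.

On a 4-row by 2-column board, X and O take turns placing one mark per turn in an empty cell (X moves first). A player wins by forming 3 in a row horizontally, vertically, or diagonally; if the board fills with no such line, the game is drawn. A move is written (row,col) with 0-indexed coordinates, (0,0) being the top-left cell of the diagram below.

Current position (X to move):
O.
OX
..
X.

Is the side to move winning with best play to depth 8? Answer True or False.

[O./OX/../X.] X move#1: (0,1):-1/OX/OX/../X., (2,0):+0/O./OX/X./X.*, (2,1):-1/O./OX/.X/X., (3,1):-1/O./OX/../XX
[O./OX/X./X.] O move#2: (0,1):+0/OO/OX/X./X.*, (2,1):+0/O./OX/XO/X., (3,1):+0/O./OX/X./XO
[OO/OX/X./X.] X move#3: (2,1):+0/OO/OX/XX/X.*, (3,1):+0/OO/OX/X./XX
[OO/OX/XX/X.] O move#4: (3,1):+0/OO/OX/XX/XO*
[OO/OX/XX/XO] end (terminal +0, X#5); searched O./OX/../X. to 8

X winning at [O./OX/../X.]: False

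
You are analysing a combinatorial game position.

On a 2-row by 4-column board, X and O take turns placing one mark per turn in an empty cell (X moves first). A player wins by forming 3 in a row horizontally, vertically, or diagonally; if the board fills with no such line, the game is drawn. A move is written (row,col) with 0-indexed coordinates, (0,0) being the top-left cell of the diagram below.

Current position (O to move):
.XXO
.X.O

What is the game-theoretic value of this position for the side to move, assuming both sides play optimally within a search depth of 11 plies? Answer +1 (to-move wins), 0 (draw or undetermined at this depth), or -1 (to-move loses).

value(.XXO/.X.O, O) = 0

p1 O@[.XXO/.X.O]: (0,0)[OXXO/.X.O]+0* (1,0)[.XXO/OX.O]-1 (1,2)[.XXO/.XOO]-1
p2 X@[OXXO/.X.O]: (1,0)[OXXO/XX.O]+0* (1,2)[OXXO/.XXO]+0
p3 O@[OXXO/XX.O]: (1,2)[OXXO/XXOO]+0*
p4 X@[OXXO/XXOO] terminal +0; root [.XXO/.X.O] d11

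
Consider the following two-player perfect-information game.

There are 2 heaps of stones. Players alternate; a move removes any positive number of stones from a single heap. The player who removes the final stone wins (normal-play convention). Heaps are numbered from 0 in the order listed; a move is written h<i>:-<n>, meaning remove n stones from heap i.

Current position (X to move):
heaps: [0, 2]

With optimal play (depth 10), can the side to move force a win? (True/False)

p1 X@[(0,2)]: h1:-1[(0,1)]-1 h1:-2[(0,0)]+1*
p2 O@[(0,0)] terminal -1; root [(0,2)] d10

X winning at [(0,2)]: True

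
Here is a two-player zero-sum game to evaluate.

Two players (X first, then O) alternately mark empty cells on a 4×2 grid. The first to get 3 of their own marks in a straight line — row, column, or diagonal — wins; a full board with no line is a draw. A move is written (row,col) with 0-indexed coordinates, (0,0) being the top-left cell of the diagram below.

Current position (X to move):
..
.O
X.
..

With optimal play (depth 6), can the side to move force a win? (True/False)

p1 X@[../.O/X./..]: (0,0)[X./.O/X./..]+0 (0,1)[.X/.O/X./..]+0 (1,0)[../XO/X./..]+1* (2,1)[../.O/XX/..]+0 (3,0)[../.O/X./X.]+0 (3,1)[../.O/X./.X]+0
p2 O@[../XO/X./..]: (0,0)[O./XO/X./..]-1* (0,1)[.O/XO/X./..]-1 (2,1)[../XO/XO/..]-1 (3,0)[../XO/X./O.]-1 (3,1)[../XO/X./.O]-1
p3 X@[O./XO/X./..]: (0,1)[OX/XO/X./..]+0 (2,1)[O./XO/XX/..]+0 (3,0)[O./XO/X./X.]+1* (3,1)[O./XO/X./.X]+0
p4 O@[O./XO/X./X.] terminal -1; root [../.O/X./..] d6

X winning at [../.O/X./..]: True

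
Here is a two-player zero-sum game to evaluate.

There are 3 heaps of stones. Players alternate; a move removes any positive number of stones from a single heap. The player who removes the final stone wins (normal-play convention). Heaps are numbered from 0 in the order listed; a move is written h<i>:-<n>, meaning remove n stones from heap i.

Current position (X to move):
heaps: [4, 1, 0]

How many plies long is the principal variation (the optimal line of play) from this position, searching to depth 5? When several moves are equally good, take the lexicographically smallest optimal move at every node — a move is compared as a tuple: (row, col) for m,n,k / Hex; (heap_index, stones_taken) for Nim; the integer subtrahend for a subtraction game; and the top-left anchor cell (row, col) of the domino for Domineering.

PV length from [(4,1,0)]: 3 plies

[(4,1,0)] X move#1: h0:-1:-1/(3,1,0), h0:-2:-1/(2,1,0), h0:-3:+1/(1,1,0)*, h0:-4:-1/(0,1,0), h1:-1:-1/(4,0,0)
[(1,1,0)] O move#2: h0:-1:-1/(0,1,0)*, h1:-1:-1/(1,0,0)
[(0,1,0)] X move#3: h1:-1:+1/(0,0,0)*
[(0,0,0)] end (terminal -1, O#4); searched (4,1,0) to 5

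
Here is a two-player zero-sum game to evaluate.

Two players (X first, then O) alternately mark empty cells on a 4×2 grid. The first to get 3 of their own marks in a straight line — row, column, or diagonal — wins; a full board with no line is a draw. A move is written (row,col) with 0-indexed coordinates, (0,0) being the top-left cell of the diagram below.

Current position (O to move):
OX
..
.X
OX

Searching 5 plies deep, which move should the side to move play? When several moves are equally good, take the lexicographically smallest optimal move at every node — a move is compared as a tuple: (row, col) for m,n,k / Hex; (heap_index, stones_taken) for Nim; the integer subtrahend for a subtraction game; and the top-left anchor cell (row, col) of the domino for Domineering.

p1 O@[OX/../.X/OX]: (1,0)[OX/O./.X/OX]-1 (1,1)[OX/.O/.X/OX]+0* (2,0)[OX/../OX/OX]-1
p2 X@[OX/.O/.X/OX]: (1,0)[OX/XO/.X/OX]+0* (2,0)[OX/.O/XX/OX]+0
p3 O@[OX/XO/.X/OX]: (2,0)[OX/XO/OX/OX]+0*
p4 X@[OX/XO/OX/OX] terminal +0; root [OX/../.X/OX] d5

O's best at [OX/../.X/OX]: (1,1)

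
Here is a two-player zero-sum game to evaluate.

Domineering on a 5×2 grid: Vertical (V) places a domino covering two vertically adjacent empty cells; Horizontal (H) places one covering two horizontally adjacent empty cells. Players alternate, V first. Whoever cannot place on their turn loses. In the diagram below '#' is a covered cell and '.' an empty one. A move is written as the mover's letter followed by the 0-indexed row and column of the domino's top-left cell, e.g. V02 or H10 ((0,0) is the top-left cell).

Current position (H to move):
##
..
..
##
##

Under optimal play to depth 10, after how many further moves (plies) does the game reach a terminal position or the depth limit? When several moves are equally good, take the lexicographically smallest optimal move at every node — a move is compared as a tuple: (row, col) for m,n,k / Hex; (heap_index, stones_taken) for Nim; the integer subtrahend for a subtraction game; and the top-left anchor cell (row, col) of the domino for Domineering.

[##/../../##/##] H move#1: H10:+1/##/##/../##/##*, H20:+1/##/../##/##/##
[##/##/../##/##] end (terminal -1, V#2); searched ##/../../##/## to 10

PV length from [##/../../##/##]: 1 ply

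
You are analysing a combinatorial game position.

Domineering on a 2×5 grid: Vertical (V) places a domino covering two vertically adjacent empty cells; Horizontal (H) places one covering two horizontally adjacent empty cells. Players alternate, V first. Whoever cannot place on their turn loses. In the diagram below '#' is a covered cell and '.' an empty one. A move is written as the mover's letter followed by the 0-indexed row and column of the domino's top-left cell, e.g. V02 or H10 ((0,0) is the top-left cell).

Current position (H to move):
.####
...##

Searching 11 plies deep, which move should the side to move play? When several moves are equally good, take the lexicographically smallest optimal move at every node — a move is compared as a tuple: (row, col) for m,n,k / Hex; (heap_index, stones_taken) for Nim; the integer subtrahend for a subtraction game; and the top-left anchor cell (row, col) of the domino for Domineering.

H's best at [.####/...##]: H10

p1 H@[.####/...##]: H10[.####/##.##]+1* H11[.####/.####]-1
p2 V@[.####/##.##] terminal -1; root [.####/...##] d11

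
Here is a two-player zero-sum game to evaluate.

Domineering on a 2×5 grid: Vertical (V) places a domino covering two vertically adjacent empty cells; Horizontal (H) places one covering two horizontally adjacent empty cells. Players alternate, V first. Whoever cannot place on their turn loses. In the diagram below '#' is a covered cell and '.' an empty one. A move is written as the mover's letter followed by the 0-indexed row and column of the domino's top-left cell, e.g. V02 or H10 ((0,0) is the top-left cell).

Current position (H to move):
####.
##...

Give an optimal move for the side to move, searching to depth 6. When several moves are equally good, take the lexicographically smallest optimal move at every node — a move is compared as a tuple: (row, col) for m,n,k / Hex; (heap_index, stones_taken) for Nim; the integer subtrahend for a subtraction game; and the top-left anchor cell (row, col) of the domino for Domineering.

[####./##...] H move#1: H12:-1/####./####., H13:+1/####./##.##*
[####./##.##] end (terminal -1, V#2); searched ####./##... to 6

H's best at [####./##...]: H13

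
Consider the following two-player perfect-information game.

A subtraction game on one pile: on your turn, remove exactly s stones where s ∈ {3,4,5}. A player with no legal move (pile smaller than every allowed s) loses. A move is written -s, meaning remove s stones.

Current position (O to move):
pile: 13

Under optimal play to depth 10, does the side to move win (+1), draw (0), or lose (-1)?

value(13, O) = +1

[13] O move#1: -3:+1/10*, -4:+1/9, -5:+1/8
[10] X move#2: -3:-1/7*, -4:-1/6, -5:-1/5
[7] O move#3: -3:-1/4, -4:-1/3, -5:+1/2*
[2] end (terminal -1, X#4); searched 13 to 10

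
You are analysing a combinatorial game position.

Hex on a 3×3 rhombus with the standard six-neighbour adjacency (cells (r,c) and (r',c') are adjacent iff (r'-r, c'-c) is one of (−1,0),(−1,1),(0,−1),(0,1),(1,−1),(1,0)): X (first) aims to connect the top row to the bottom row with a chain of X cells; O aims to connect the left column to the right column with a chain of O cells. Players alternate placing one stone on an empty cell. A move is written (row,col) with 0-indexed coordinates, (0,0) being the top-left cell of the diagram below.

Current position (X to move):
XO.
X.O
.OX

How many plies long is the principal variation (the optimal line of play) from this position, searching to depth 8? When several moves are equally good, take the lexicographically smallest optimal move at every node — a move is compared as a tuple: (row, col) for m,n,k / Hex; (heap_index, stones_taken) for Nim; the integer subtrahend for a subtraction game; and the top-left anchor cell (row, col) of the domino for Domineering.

PV length from [XO./X.O/.OX]: 1 ply

p1 X@[XO./X.O/.OX]: (0,2)[XOX/X.O/.OX]-1 (1,1)[XO./XXO/.OX]-1 (2,0)[XO./X.O/XOX]+1*
p2 O@[XO./X.O/XOX] terminal -1; root [XO./X.O/.OX] d8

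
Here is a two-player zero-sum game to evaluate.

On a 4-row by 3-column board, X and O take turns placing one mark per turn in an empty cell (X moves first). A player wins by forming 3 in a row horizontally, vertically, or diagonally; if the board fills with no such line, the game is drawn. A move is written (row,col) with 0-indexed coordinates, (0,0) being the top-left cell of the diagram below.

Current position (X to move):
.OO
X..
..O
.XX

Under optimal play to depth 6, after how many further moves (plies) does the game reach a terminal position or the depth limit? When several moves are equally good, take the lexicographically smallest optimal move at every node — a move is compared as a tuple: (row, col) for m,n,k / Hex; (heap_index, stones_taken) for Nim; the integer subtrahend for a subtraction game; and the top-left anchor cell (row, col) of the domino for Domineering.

[.OO/X../..O/.XX] X move#1: (0,0):-1/XOO/X../..O/.XX, (1,1):-1/.OO/XX./..O/.XX, (1,2):-1/.OO/X.X/..O/.XX, (2,0):-1/.OO/X../X.O/.XX, (2,1):+1/.OO/X../.XO/.XX*, (3,0):+1/.OO/X../..O/XXX
[.OO/X../.XO/.XX] end (terminal -1, O#2); searched .OO/X../..O/.XX to 6

PV length from [.OO/X../..O/.XX]: 1 ply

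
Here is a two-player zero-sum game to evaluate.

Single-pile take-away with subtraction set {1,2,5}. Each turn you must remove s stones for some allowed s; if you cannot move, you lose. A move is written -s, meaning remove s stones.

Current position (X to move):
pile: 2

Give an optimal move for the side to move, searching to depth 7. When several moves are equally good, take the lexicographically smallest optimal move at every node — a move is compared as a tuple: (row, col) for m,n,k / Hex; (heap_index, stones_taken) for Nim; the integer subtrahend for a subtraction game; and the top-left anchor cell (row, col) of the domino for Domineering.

X's best at [2]: -2

ply 1, X at 2 | -1=-1→1; -2=+1→0*
ply 2: 0 is terminal -1 (O); from 2 depth 7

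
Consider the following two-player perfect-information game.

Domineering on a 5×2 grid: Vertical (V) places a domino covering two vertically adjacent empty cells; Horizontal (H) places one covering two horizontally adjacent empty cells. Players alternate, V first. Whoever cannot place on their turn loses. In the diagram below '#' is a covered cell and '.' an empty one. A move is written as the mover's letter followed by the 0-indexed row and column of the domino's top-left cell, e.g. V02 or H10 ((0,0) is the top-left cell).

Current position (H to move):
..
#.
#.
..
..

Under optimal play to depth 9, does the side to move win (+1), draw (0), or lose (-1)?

p1 H@[../#./#./../..]: H00[##/#./#./../..]-1 H30[../#./#./##/..]+1* H40[../#./#./../##]+1
p2 V@[../#./#./##/..]: V01[.#/##/#./##/..]-1* V11[../##/##/##/..]-1
p3 H@[.#/##/#./##/..]: H40[.#/##/#./##/##]+1*
p4 V@[.#/##/#./##/##] terminal -1; root [../#./#./../..] d9

value(../#./#./../.., H) = +1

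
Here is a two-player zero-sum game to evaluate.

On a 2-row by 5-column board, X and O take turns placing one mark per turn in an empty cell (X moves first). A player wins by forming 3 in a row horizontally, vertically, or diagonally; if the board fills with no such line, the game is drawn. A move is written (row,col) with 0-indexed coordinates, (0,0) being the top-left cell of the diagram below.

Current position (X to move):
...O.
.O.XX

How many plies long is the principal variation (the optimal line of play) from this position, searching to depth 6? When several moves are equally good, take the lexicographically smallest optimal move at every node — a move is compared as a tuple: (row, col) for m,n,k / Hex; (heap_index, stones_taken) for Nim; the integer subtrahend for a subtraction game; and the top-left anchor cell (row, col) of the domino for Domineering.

p1 X@[...O./.O.XX]: (0,0)[X..O./.O.XX]-1 (0,1)[.X.O./.O.XX]+0 (0,2)[..XO./.O.XX]+0 (0,4)[...OX/.O.XX]+0 (1,0)[...O./XO.XX]+0 (1,2)[...O./.OXXX]+1*
p2 O@[...O./.OXXX] terminal -1; root [...O./.O.XX] d6

PV length from [...O./.O.XX]: 1 ply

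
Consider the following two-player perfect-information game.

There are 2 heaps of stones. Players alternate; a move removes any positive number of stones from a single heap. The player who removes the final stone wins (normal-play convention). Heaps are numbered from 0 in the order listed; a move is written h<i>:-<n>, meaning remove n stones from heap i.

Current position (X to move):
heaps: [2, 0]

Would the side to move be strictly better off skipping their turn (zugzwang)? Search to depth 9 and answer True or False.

p1 X@[(2,0)]: h0:-1[(1,0)]-1 h0:-2[(0,0)]+1*
p2 O@[(0,0)] terminal -1; root [(2,0)] d9
pass branch (O moves first from the same position):
  | p1 O@[(2,0)]: h0:-1[(1,0)]-1 h0:-2[(0,0)]+1*
  | p2 X@[(0,0)] terminal -1; root [(2,0)] d9
X moving scores +1; X passing scores -1

zugzwang((2,0), X) = False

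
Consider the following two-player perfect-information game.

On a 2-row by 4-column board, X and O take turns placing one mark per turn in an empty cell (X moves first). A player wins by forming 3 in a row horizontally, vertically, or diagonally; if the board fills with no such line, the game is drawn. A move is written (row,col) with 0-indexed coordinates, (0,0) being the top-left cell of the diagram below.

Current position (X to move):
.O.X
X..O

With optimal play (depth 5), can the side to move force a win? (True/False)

p1 X@[.O.X/X..O]: (0,0)[XO.X/X..O]+0* (0,2)[.OXX/X..O]+0 (1,1)[.O.X/XX.O]+0 (1,2)[.O.X/X.XO]+0
p2 O@[XO.X/X..O]: (0,2)[XOOX/X..O]+0* (1,1)[XO.X/XO.O]+0 (1,2)[XO.X/X.OO]+0
p3 X@[XOOX/X..O]: (1,1)[XOOX/XX.O]+0* (1,2)[XOOX/X.XO]+0
p4 O@[XOOX/XX.O]: (1,2)[XOOX/XXOO]+0*
p5 X@[XOOX/XXOO] terminal +0; root [.O.X/X..O] d5

X winning at [.O.X/X..O]: False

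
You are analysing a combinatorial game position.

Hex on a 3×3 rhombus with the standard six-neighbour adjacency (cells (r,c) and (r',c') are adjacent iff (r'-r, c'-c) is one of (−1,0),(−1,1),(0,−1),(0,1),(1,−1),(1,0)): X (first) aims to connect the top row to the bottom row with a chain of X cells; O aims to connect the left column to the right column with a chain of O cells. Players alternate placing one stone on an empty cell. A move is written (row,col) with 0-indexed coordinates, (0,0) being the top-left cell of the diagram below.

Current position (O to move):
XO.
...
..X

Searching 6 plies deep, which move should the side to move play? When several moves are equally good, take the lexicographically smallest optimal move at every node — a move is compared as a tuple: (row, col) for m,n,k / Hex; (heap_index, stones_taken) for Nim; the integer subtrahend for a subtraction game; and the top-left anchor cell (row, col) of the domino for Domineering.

p1 O@[XO./.../..X]: (0,2)[XOO/.../..X]-1 (1,0)[XO./O../..X]-1 (1,1)[XO./.O./..X]+1* (1,2)[XO./..O/..X]-1 (2,0)[XO./.../O.X]-1 (2,1)[XO./.../.OX]-1
p2 X@[XO./.O./..X]: (0,2)[XOX/.O./..X]-1* (1,0)[XO./XO./..X]-1 (1,2)[XO./.OX/..X]-1 (2,0)[XO./.O./X.X]-1 (2,1)[XO./.O./.XX]-1
p3 O@[XOX/.O./..X]: (1,0)[XOX/OO./..X]-1 (1,2)[XOX/.OO/..X]+1* (2,0)[XOX/.O./O.X]-1 (2,1)[XOX/.O./.OX]-1
p4 X@[XOX/.OO/..X]: (1,0)[XOX/XOO/..X]-1* (2,0)[XOX/.OO/X.X]-1 (2,1)[XOX/.OO/.XX]-1
p5 O@[XOX/XOO/..X]: (2,0)[XOX/XOO/O.X]+1* (2,1)[XOX/XOO/.OX]-1
p6 X@[XOX/XOO/O.X] terminal -1; root [XO./.../..X] d6

O's best at [XO./.../..X]: (1,1)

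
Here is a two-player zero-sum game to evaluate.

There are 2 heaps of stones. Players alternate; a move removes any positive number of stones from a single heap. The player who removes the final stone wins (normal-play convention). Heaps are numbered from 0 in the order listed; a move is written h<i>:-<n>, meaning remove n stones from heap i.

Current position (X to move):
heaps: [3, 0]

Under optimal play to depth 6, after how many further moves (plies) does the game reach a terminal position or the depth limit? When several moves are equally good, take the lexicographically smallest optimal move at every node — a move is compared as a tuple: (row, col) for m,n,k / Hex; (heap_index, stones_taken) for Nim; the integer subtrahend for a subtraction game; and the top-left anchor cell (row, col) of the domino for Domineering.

PV length from [(3,0)]: 1 ply

ply 1, X at (3,0) | h0:-1=-1→(2,0); h0:-2=-1→(1,0); h0:-3=+1→(0,0)*
ply 2: (0,0) is terminal -1 (O); from (3,0) depth 6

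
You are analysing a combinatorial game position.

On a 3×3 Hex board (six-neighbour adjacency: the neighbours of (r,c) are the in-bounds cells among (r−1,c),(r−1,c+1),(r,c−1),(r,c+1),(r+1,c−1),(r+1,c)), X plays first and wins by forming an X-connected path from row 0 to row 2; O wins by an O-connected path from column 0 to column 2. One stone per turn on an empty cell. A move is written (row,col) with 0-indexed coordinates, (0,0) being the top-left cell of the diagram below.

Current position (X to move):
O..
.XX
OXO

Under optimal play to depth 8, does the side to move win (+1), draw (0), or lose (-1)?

value(O../.XX/OXO, X) = +1

p1 X@[O../.XX/OXO]: (0,1)[OX./.XX/OXO]+1* (0,2)[O.X/.XX/OXO]+1 (1,0)[O../XXX/OXO]+1
p2 O@[OX./.XX/OXO] terminal -1; root [O../.XX/OXO] d8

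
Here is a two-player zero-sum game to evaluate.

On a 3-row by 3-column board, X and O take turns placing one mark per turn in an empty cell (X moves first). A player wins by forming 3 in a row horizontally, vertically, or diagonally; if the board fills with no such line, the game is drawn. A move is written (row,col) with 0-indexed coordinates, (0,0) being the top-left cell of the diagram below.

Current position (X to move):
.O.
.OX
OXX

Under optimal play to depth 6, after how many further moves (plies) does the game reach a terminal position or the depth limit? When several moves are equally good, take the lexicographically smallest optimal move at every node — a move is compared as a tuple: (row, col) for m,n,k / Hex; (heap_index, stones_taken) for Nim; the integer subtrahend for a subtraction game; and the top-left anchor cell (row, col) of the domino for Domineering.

p1 X@[.O./.OX/OXX]: (0,0)[XO./.OX/OXX]-1 (0,2)[.OX/.OX/OXX]+1* (1,0)[.O./XOX/OXX]-1
p2 O@[.OX/.OX/OXX] terminal -1; root [.O./.OX/OXX] d6

PV length from [.O./.OX/OXX]: 1 ply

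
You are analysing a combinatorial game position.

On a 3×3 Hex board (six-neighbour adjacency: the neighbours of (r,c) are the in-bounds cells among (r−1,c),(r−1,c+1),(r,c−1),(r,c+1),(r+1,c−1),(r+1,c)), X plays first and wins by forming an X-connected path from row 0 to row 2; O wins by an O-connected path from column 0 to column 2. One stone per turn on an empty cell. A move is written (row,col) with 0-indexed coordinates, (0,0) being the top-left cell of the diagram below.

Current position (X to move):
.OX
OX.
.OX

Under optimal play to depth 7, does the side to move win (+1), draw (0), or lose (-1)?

[.OX/OX./.OX] X move#1: (0,0):+1/XOX/OX./.OX*, (1,2):+1/.OX/OXX/.OX, (2,0):+1/.OX/OX./XOX
[XOX/OX./.OX] O move#2: (1,2):-1/XOX/OXO/.OX*, (2,0):-1/XOX/OX./OOX
[XOX/OXO/.OX] X move#3: (2,0):+1/XOX/OXO/XOX*
[XOX/OXO/XOX] end (terminal -1, O#4); searched .OX/OX./.OX to 7

value(.OX/OX./.OX, X) = +1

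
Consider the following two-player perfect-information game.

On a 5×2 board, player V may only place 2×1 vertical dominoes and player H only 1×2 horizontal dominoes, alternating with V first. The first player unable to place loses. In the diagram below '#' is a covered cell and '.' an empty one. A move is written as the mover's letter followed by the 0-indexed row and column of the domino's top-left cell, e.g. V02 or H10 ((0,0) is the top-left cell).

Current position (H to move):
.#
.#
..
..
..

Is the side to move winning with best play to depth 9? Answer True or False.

ply 1, H at .#/.#/../../.. | H20=-1→.#/.#/##/../..; H30=+1→.#/.#/../##/..*; H40=-1→.#/.#/../../##
ply 2, V at .#/.#/../##/.. | V00=-1→##/##/../##/..*; V10=-1→.#/##/#./##/..
ply 3, H at ##/##/../##/.. | H20=+1→##/##/##/##/..*; H40=+1→##/##/../##/##
ply 4: ##/##/##/##/.. is terminal -1 (V); from .#/.#/../../.. depth 9

H winning at [.#/.#/../../..]: True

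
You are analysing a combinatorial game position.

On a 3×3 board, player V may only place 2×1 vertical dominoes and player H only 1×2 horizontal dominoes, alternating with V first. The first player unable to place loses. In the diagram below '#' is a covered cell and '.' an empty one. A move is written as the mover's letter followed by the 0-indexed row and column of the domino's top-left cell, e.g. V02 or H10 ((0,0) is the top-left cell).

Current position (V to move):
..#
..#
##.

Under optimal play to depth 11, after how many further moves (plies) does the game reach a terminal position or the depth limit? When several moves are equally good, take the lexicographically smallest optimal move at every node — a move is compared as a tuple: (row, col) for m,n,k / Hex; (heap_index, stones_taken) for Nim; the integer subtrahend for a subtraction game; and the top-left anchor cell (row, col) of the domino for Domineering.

p1 V@[..#/..#/##.]: V00[#.#/#.#/##.]+1* V01[.##/.##/##.]+1
p2 H@[#.#/#.#/##.] terminal -1; root [..#/..#/##.] d11

PV length from [..#/..#/##.]: 1 ply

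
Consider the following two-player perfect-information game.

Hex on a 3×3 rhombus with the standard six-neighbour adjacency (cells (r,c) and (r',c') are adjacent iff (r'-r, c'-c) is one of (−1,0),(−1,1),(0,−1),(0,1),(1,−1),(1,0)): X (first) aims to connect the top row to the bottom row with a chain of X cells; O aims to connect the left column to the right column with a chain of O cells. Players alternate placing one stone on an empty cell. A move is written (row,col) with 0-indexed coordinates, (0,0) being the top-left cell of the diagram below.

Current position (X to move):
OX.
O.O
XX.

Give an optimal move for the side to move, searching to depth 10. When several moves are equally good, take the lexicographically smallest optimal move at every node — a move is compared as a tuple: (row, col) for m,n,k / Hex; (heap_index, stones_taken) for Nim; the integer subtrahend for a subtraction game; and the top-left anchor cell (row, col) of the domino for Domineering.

X's best at [OX./O.O/XX.]: (1,1)

[OX./O.O/XX.] X move#1: (0,2):-1/OXX/O.O/XX., (1,1):+1/OX./OXO/XX.*, (2,2):-1/OX./O.O/XXX
[OX./OXO/XX.] end (terminal -1, O#2); searched OX./O.O/XX. to 10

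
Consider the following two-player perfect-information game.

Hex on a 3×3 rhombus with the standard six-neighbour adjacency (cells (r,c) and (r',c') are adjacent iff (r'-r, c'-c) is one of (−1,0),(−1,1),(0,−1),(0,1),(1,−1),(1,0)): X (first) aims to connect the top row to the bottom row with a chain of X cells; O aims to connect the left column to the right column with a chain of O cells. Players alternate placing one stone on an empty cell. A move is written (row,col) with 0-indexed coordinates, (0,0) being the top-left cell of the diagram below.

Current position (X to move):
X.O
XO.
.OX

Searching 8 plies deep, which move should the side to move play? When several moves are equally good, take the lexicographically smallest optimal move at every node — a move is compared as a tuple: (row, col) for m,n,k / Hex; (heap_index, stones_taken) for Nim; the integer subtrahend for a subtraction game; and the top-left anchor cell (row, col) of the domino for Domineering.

X's best at [X.O/XO./.OX]: (2,0)

[X.O/XO./.OX] X move#1: (0,1):-1/XXO/XO./.OX, (1,2):-1/X.O/XOX/.OX, (2,0):+1/X.O/XO./XOX*
[X.O/XO./XOX] end (terminal -1, O#2); searched X.O/XO./.OX to 8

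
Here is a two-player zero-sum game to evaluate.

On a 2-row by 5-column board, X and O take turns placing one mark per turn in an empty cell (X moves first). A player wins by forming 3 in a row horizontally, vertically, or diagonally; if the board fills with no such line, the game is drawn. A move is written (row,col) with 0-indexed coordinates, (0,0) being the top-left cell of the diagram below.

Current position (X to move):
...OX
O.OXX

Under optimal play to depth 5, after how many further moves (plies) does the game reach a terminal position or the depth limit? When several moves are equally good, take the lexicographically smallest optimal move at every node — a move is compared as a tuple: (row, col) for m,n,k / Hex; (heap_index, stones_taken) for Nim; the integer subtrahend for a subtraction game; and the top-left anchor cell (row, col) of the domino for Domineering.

[...OX/O.OXX] X move#1: (0,0):-1/X..OX/O.OXX, (0,1):-1/.X.OX/O.OXX, (0,2):-1/..XOX/O.OXX, (1,1):+0/...OX/OXOXX*
[...OX/OXOXX] O move#2: (0,0):+0/O..OX/OXOXX*, (0,1):+0/.O.OX/OXOXX, (0,2):+0/..OOX/OXOXX
[O..OX/OXOXX] X move#3: (0,1):+0/OX.OX/OXOXX*, (0,2):+0/O.XOX/OXOXX
[OX.OX/OXOXX] O move#4: (0,2):+0/OXOOX/OXOXX*
[OXOOX/OXOXX] end (terminal +0, X#5); searched ...OX/O.OXX to 5

PV length from [...OX/O.OXX]: 4 plies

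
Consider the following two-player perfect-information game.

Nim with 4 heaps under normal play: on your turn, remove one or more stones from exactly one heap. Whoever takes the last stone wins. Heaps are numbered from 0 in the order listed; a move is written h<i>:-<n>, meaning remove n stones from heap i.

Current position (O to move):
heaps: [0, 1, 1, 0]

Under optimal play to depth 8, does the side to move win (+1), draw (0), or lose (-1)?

p1 O@[(0,1,1,0)]: h1:-1[(0,0,1,0)]-1* h2:-1[(0,1,0,0)]-1
p2 X@[(0,0,1,0)]: h2:-1[(0,0,0,0)]+1*
p3 O@[(0,0,0,0)] terminal -1; root [(0,1,1,0)] d8

value((0,1,1,0), O) = -1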